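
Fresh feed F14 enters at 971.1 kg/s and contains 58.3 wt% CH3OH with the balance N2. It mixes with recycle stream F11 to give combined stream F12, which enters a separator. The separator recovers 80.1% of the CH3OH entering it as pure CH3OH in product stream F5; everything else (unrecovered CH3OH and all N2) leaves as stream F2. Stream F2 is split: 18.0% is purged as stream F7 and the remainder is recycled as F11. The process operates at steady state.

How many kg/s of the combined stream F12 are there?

2926 kg/s

N2 enters only via F14 and leaves only via the purge: 971.1×0.417 = 0.180×(N2 in F2), and the separator passes all N2, so N2 in F12 = N2 in F2 = 2249.7 kg/s.
CH3OH in F12: m_A = 971.1×0.583 + (1−0.180)·(1−0.801)·m_A, so m_A = 566.15/0.8368 = 676.55 kg/s.
F12 = 676.55 + 2249.7 = 2926.3 kg/s.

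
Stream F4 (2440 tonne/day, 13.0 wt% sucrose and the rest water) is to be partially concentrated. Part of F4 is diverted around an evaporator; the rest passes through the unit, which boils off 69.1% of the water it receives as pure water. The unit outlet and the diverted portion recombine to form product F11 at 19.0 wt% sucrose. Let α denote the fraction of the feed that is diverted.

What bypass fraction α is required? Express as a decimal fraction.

All 2440×0.130 = 317.2 tonne/day of sucrose reaches F11, so F11 = 317.2/0.190 = 1669.5 tonne/day and vapour = 770.53 tonne/day.
The evaporator receives (1−α)·2440 of feed at 0.870 water and removes 0.691 of that water:
0.691×0.870×(1−α)×2440 = 770.53
(1−α) = 770.53/1466.9 = 0.5253;  α = 0.4747.

0.475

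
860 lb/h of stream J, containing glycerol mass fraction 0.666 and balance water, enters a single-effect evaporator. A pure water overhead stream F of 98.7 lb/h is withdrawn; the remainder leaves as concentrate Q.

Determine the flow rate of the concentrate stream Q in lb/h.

761.3 lb/h

Concentrate = 860 − 98.7 = 761.3 lb/h.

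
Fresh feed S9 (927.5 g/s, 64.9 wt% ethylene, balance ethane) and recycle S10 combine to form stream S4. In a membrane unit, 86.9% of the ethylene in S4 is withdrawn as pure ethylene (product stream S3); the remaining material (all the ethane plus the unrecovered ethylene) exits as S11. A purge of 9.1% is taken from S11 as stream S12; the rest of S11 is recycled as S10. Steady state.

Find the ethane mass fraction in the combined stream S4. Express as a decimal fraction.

0.840

ethane enters only via S9 and leaves only via the purge: 927.5×0.351 = 0.091×(ethane in S11), and the membrane unit passes all ethane, so ethane in S4 = ethane in S11 = 3577.5 g/s.
ethylene in S4: m_A = 927.5×0.649 + (1−0.091)·(1−0.869)·m_A, so m_A = 601.95/0.8809 = 683.32 g/s.
S4 = 683.32 + 3577.5 = 4260.8 g/s.
ethane fraction in S4 = 3577.5/4260.8 = 0.840.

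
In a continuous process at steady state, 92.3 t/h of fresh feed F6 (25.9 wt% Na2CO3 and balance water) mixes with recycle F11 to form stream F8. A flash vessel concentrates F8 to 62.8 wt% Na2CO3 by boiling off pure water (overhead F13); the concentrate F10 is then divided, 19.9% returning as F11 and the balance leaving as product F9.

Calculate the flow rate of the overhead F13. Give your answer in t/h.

Overall Na2CO3 balance (none leaves overhead): Na2CO3 in fresh feed = Na2CO3 in product, i.e. 92.3×0.259 = (1−0.199)·F10·0.628.
F10 = 23.906/(0.628×0.801) = 47.524 t/h.
Recycle F11 = 0.199×47.524 = 9.4572 t/h.
Combined feed F8 = 92.3 + 9.4572 = 101.76 t/h.
Overhead F13 = F8 − F10 = 101.76 − 47.524 = 54.234 t/h.

54.23 t/h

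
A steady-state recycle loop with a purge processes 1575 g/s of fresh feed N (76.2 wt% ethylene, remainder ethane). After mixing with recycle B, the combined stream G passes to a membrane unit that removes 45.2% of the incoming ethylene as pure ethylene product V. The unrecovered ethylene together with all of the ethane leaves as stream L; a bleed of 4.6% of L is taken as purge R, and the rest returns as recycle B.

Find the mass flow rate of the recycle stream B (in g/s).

ethane enters only via N and leaves only via the purge: 1575×0.238 = 0.046×(ethane in L), and the membrane unit passes all ethane, so ethane in G = ethane in L = 8148.9 g/s.
ethylene in G: m_A = 1575×0.762 + (1−0.046)·(1−0.452)·m_A, so m_A = 1200.2/0.4772 = 2514.9 g/s.
L = (1−0.452)×2514.9 + 8148.9 = 9527.1 g/s.
Recycle B = (1−0.046)×9527.1 = 9088.9 g/s.

9089 g/s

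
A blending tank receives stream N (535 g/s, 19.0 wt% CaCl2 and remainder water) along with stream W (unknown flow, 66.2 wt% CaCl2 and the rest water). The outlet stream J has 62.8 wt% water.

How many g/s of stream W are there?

Let W be the unknown flow. Total out = 535 + W.
water balance: 433.35 + 0.338·W = 0.628·(535 + W)
(0.338 − 0.628)·W = 0.628×535 − 433.35 = -97.37
W = -97.37 / -0.290 = 335.76 g/s

335.8 g/s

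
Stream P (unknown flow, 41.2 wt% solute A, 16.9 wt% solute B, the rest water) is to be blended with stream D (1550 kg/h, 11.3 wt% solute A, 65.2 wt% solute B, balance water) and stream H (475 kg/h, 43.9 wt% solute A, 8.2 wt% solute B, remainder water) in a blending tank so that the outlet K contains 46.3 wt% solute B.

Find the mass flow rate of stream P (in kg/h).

Let P be the unknown flow. Total out = 2025 + P.
solute B balance: 1049.5 + 0.169·P = 0.463·(2025 + P)
(0.169 − 0.463)·P = 0.463×2025 − 1049.5 = -111.97
P = -111.97 / -0.294 = 380.87 kg/h

380.9 kg/h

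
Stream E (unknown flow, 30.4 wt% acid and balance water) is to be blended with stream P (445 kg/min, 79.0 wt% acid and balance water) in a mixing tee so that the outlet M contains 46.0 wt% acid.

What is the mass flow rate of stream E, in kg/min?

Let E be the unknown flow. Total out = 445 + E.
acid balance: 351.55 + 0.304·E = 0.460·(445 + E)
(0.304 − 0.460)·E = 0.460×445 − 351.55 = -146.85
E = -146.85 / -0.156 = 941.35 kg/min

941.3 kg/min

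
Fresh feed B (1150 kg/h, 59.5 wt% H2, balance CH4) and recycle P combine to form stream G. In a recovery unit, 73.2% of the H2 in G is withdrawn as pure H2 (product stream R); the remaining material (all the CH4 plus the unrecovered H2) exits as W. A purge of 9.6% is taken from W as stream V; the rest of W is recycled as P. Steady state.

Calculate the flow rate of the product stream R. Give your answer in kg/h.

661 kg/h

H2 in G: m_A = 1150×0.595 + (1−0.096)·(1−0.732)·m_A, so m_A = 684.25/0.7577 = 903.03 kg/h.
Product R = 0.732×903.03 = 661.02 kg/h.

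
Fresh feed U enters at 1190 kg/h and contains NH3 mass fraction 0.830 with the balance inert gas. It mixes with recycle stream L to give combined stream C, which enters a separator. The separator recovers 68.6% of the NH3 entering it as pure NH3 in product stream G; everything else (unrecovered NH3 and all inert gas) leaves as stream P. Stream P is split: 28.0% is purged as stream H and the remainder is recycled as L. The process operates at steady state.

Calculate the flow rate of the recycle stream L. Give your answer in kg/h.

inert gas enters only via U and leaves only via the purge: 1190×0.170 = 0.280×(inert gas in P), and the separator passes all inert gas, so inert gas in C = inert gas in P = 722.5 kg/h.
NH3 in C: m_A = 1190×0.830 + (1−0.280)·(1−0.686)·m_A, so m_A = 987.7/0.7739 = 1276.2 kg/h.
P = (1−0.686)×1276.2 + 722.5 = 1123.2 kg/h.
Recycle L = (1−0.280)×1123.2 = 808.73 kg/h.

808.7 kg/h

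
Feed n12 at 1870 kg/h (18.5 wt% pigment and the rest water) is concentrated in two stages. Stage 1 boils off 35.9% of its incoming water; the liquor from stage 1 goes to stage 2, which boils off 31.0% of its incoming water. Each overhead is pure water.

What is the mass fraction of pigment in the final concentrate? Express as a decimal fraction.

water in feed = 1870×0.815 = 1524 kg/h.
After stage 1: water left = (1−0.359)×1524 = 976.92; stream total = 1322.9 kg/h.
After stage 2: water left = (1−0.310)×976.92 = 674.07; final concentrate = 1020 kg/h.
pigment fraction = 345.95/1020 = 0.339.

0.339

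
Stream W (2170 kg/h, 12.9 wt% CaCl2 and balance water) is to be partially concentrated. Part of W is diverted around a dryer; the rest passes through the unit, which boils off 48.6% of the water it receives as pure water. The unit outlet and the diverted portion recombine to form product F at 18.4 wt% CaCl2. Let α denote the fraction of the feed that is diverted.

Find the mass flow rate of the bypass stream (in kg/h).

637.7 kg/h

All 2170×0.129 = 279.93 kg/h of CaCl2 reaches F, so F = 279.93/0.184 = 1521.4 kg/h and vapour = 648.64 kg/h.
The evaporator receives (1−α)·2170 of feed at 0.871 water and removes 0.486 of that water:
0.486×0.871×(1−α)×2170 = 648.64
(1−α) = 648.64/918.57 = 0.7061;  α = 0.2939.
Bypass flow = 0.2939×2170 = 637.68 kg/h.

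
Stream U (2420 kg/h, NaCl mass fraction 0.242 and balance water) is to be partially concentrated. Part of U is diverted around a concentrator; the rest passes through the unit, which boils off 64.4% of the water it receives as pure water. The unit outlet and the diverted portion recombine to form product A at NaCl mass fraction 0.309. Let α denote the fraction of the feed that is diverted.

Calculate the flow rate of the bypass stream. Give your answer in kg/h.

1345 kg/h

All 2420×0.242 = 585.64 kg/h of NaCl reaches A, so A = 585.64/0.309 = 1895.3 kg/h and vapour = 524.72 kg/h.
The evaporator receives (1−α)·2420 of feed at 0.758 water and removes 0.644 of that water:
0.644×0.758×(1−α)×2420 = 524.72
(1−α) = 524.72/1181.3 = 0.4442;  α = 0.5558.
Bypass flow = 0.5558×2420 = 1345.1 kg/h.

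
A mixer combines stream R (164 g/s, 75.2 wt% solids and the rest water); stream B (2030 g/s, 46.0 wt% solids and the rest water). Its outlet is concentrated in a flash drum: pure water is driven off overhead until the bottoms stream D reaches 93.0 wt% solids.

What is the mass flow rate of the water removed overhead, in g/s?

solids entering = 164×0.752 + 2030×0.460 = 1057.1 g/s.
All solids reports to D, so D = 1057.1/0.930 = 1136.7 g/s.
Total feed = 2194 g/s; overhead = 2194 − 1136.7 = 1057.3 g/s.

1057 g/s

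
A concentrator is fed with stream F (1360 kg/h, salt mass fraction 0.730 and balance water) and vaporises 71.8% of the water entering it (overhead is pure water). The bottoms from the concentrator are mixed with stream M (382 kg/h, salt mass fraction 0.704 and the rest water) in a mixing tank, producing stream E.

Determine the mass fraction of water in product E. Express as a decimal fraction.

Vapour removed = 0.718×0.270×1360 = 263.65 kg/h; concentrate = 1096.4 kg/h.
water reaching the mixer = 103.55 (from concentrate) + 382×0.296 = 216.62 kg/h.
Product flow = 1096.4 + 382 = 1478.4 kg/h; water fraction = 0.147.

0.147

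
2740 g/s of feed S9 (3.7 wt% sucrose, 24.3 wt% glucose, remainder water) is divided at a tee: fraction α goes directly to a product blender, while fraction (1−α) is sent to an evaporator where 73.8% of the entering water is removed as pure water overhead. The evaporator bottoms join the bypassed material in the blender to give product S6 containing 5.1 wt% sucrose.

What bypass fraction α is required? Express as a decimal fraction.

0.483

All 2740×0.037 = 101.38 g/s of sucrose reaches S6, so S6 = 101.38/0.051 = 1987.8 g/s and vapour = 752.16 g/s.
The evaporator receives (1−α)·2740 of feed at 0.720 water and removes 0.738 of that water:
0.738×0.720×(1−α)×2740 = 752.16
(1−α) = 752.16/1455.9 = 0.5166;  α = 0.4834.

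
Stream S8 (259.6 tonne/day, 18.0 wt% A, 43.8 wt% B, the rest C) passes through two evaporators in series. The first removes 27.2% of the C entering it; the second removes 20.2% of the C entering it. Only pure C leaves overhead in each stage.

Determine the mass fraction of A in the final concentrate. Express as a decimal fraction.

0.214

C in feed = 259.6×0.382 = 99.167 tonne/day.
After stage 1: C left = (1−0.272)×99.167 = 72.194; stream total = 232.63 tonne/day.
After stage 2: C left = (1−0.202)×72.194 = 57.611; final concentrate = 218.04 tonne/day.
A fraction = 46.728/218.04 = 0.214.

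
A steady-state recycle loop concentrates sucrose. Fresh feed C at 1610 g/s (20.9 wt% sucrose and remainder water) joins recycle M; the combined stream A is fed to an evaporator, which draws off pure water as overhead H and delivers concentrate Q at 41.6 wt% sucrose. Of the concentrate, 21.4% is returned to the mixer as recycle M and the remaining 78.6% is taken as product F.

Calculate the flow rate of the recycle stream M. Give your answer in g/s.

Overall sucrose balance (none leaves overhead): sucrose in fresh feed = sucrose in product, i.e. 1610×0.209 = (1−0.214)·Q·0.416.
Q = 336.49/(0.416×0.786) = 1029.1 g/s.
Recycle M = 0.214×1029.1 = 220.23 g/s.

220.2 g/s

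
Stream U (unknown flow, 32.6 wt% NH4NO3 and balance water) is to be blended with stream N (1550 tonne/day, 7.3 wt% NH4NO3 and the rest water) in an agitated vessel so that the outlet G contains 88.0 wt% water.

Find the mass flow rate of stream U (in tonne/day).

Let U be the unknown flow. Total out = 1550 + U.
water balance: 1436.9 + 0.674·U = 0.880·(1550 + U)
(0.674 − 0.880)·U = 0.880×1550 − 1436.9 = -72.85
U = -72.85 / -0.206 = 353.64 tonne/day

353.6 tonne/day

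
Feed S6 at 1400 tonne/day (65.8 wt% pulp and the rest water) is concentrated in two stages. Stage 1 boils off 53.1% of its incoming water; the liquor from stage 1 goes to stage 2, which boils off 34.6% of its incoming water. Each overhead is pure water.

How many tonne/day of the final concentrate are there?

1068 tonne/day

water in feed = 1400×0.342 = 478.8 tonne/day.
After stage 1: water left = (1−0.531)×478.8 = 224.56; stream total = 1145.8 tonne/day.
After stage 2: water left = (1−0.346)×224.56 = 146.86; final concentrate = 1068.1 tonne/day.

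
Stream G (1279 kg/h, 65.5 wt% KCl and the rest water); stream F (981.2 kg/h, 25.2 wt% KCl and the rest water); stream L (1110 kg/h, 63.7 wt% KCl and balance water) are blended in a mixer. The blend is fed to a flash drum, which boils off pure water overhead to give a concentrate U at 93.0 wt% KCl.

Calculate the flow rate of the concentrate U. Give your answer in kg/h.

1927 kg/h

KCl entering = 1279×0.655 + 981.2×0.252 + 1110×0.637 = 1792.1 kg/h.
All KCl reports to U, so U = 1792.1/0.930 = 1927 kg/h.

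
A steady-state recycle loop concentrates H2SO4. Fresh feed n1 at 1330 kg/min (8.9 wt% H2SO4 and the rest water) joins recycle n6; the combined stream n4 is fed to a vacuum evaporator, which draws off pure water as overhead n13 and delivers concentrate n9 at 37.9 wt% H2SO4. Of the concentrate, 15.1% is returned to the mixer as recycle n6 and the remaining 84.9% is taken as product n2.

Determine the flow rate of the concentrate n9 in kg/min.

Overall H2SO4 balance (none leaves overhead): H2SO4 in fresh feed = H2SO4 in product, i.e. 1330×0.089 = (1−0.151)·n9·0.379.
n9 = 118.37/(0.379×0.849) = 367.87 kg/min.

367.9 kg/min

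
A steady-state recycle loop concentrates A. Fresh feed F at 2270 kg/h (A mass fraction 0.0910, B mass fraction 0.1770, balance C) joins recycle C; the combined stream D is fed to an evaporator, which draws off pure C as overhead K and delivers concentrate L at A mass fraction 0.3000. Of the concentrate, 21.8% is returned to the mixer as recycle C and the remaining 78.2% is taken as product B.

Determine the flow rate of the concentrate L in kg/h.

Overall A balance (none leaves overhead): A in fresh feed = A in product, i.e. 2270×0.091 = (1−0.218)·L·0.300.
L = 206.57/(0.300×0.782) = 880.52 kg/h.

880.5 kg/h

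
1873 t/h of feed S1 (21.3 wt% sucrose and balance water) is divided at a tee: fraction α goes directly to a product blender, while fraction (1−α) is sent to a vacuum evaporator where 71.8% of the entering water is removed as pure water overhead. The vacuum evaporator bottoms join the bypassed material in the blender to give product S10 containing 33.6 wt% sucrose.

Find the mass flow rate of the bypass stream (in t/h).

659.6 t/h

All 1873×0.213 = 398.95 t/h of sucrose reaches S10, so S10 = 398.95/0.336 = 1187.3 t/h and vapour = 685.65 t/h.
The evaporator receives (1−α)·1873 of feed at 0.787 water and removes 0.718 of that water:
0.718×0.787×(1−α)×1873 = 685.65
(1−α) = 685.65/1058.4 = 0.6478;  α = 0.3522.
Bypass flow = 0.3522×1873 = 659.6 t/h.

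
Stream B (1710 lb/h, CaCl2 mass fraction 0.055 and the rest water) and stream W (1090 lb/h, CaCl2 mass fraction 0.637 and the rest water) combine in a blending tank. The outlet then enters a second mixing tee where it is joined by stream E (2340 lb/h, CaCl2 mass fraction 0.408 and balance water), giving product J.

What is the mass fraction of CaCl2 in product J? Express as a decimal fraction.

0.339

Overall, product flow = 5140 lb/h.
CaCl2 in = 1710×0.055 + 1090×0.637 + 2340×0.408 = 1743.1 lb/h.
CaCl2 fraction in J = 0.339.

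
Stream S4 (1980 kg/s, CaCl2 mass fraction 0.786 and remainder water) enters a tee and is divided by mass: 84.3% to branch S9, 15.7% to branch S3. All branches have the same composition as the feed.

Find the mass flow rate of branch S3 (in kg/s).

310.9 kg/s

Branch S3 flow = 0.157×1980 = 310.86 kg/s.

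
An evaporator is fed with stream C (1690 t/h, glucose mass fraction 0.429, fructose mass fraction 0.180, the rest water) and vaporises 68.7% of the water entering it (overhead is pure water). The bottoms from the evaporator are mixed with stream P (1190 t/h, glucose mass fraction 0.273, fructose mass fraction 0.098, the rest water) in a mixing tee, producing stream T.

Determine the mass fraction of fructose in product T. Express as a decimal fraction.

Vapour removed = 0.687×0.391×1690 = 453.96 t/h; concentrate = 1236 t/h.
fructose reaching the mixer = 304.2 (from concentrate) + 1190×0.098 = 420.82 t/h.
Product flow = 1236 + 1190 = 2426 t/h; fructose fraction = 0.173.

0.173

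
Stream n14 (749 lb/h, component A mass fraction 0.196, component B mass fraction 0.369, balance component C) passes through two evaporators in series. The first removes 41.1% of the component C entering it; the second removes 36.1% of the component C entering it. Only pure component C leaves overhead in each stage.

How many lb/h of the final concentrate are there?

component C in feed = 749×0.435 = 325.81 lb/h.
After stage 1: component C left = (1−0.411)×325.81 = 191.91; stream total = 615.09 lb/h.
After stage 2: component C left = (1−0.361)×191.91 = 122.63; final concentrate = 545.81 lb/h.

545.8 lb/h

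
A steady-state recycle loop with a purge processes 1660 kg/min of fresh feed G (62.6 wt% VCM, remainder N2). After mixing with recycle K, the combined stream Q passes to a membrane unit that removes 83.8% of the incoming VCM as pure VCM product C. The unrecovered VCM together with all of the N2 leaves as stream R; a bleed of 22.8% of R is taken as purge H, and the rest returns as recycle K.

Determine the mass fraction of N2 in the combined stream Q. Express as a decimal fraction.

0.6963

N2 enters only via G and leaves only via the purge: 1660×0.374 = 0.228×(N2 in R), and the membrane unit passes all N2, so N2 in Q = N2 in R = 2723 kg/min.
VCM in Q: m_A = 1660×0.626 + (1−0.228)·(1−0.838)·m_A, so m_A = 1039.2/0.8749 = 1187.7 kg/min.
Q = 1187.7 + 2723 = 3910.7 kg/min.
N2 fraction in Q = 2723/3910.7 = 0.6963.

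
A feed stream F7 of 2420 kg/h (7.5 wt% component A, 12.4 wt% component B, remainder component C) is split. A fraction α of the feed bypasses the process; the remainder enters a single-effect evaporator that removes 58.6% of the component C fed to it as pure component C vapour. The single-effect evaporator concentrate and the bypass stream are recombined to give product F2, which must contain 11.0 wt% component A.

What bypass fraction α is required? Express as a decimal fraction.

All 2420×0.075 = 181.5 kg/h of component A reaches F2, so F2 = 181.5/0.110 = 1650 kg/h and vapour = 770 kg/h.
The evaporator receives (1−α)·2420 of feed at 0.801 component C and removes 0.586 of that component C:
0.586×0.801×(1−α)×2420 = 770
(1−α) = 770/1135.9 = 0.6779;  α = 0.3221.

0.322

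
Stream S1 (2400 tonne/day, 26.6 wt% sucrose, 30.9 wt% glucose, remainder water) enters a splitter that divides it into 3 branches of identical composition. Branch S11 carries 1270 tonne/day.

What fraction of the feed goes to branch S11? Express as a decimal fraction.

Fraction to S11 = 1270/2400 = 0.5292.

0.529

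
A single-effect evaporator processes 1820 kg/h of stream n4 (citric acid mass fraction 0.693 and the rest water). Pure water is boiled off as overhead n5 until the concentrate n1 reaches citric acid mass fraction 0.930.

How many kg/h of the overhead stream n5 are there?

citric acid is conserved: 1820×0.693 = 1261.3 kg/h all reports to the concentrate.
Concentrate = 1261.3/(target fraction) = 1356.2 kg/h.
Overhead = 1820 − 1356.2 = 463.81 kg/h.

463.8 kg/h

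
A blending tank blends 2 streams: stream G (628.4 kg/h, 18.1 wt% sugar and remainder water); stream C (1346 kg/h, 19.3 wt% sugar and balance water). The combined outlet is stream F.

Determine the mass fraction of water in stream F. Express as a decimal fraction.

0.811

Total flow out = 628.4 + 1346 = 1974.4 kg/h.
water in = 628.4×0.819 + 1346×0.807 = 1600.9 kg/h.
water mass fraction in F = 1600.9/1974.4 = 0.811.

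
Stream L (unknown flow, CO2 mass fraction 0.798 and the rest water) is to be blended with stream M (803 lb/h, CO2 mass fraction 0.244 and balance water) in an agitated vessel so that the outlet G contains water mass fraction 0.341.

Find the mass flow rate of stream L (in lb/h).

2397 lb/h

Let L be the unknown flow. Total out = 803 + L.
water balance: 607.07 + 0.202·L = 0.341·(803 + L)
(0.202 − 0.341)·L = 0.341×803 − 607.07 = -333.24
L = -333.24 / -0.139 = 2397.4 lb/h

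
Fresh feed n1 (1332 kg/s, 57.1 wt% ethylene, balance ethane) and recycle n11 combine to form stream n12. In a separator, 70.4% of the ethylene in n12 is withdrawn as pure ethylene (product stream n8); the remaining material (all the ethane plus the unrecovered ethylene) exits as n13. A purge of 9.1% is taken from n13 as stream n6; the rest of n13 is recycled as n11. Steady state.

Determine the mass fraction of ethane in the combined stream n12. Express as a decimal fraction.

0.858

ethane enters only via n1 and leaves only via the purge: 1332×0.429 = 0.091×(ethane in n13), and the separator passes all ethane, so ethane in n12 = ethane in n13 = 6279.4 kg/s.
ethylene in n12: m_A = 1332×0.571 + (1−0.091)·(1−0.704)·m_A, so m_A = 760.57/0.7309 = 1040.5 kg/s.
n12 = 1040.5 + 6279.4 = 7320 kg/s.
ethane fraction in n12 = 6279.4/7320 = 0.858.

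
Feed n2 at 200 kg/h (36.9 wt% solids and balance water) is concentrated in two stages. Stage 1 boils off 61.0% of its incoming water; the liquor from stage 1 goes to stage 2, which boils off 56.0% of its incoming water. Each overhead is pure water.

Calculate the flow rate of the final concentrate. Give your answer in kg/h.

95.46 kg/h

water in feed = 200×0.631 = 126.2 kg/h.
After stage 1: water left = (1−0.610)×126.2 = 49.218; stream total = 123.02 kg/h.
After stage 2: water left = (1−0.560)×49.218 = 21.656; final concentrate = 95.456 kg/h.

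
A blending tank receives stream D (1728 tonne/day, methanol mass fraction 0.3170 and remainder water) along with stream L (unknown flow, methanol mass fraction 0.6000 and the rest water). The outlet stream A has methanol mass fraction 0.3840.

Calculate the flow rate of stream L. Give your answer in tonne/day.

Let L be the unknown flow. Total out = 1728 + L.
methanol balance: 547.78 + 0.600·L = 0.384·(1728 + L)
(0.600 − 0.384)·L = 0.384×1728 − 547.78 = 115.78
L = 115.78 / 0.216 = 536 tonne/day

536 tonne/day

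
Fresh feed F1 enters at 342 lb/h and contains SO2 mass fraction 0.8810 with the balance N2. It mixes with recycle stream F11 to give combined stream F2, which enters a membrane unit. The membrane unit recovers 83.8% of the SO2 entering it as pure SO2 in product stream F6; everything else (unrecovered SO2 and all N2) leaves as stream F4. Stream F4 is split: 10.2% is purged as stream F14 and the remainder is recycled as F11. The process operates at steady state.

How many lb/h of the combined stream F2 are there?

N2 enters only via F1 and leaves only via the purge: 342×0.119 = 0.102×(N2 in F4), and the membrane unit passes all N2, so N2 in F2 = N2 in F4 = 399 lb/h.
SO2 in F2: m_A = 342×0.881 + (1−0.102)·(1−0.838)·m_A, so m_A = 301.3/0.8545 = 352.6 lb/h.
F2 = 352.6 + 399 = 751.6 lb/h.

751.6 lb/h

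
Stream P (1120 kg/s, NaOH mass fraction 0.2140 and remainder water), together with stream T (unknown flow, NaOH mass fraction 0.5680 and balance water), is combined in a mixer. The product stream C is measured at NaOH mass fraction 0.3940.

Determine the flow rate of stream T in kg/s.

Let T be the unknown flow. Total out = 1120 + T.
NaOH balance: 239.68 + 0.568·T = 0.394·(1120 + T)
(0.568 − 0.394)·T = 0.394×1120 − 239.68 = 201.6
T = 201.6 / 0.174 = 1158.6 kg/s

1159 kg/s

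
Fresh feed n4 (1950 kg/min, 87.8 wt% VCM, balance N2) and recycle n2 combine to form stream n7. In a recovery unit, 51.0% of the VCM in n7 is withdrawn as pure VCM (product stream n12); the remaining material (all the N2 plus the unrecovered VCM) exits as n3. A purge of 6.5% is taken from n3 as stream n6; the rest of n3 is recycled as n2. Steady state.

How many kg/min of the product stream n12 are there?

1611 kg/min

VCM in n7: m_A = 1950×0.878 + (1−0.065)·(1−0.510)·m_A, so m_A = 1712.1/0.5418 = 3159.7 kg/min.
Product n12 = 0.510×3159.7 = 1611.5 kg/min.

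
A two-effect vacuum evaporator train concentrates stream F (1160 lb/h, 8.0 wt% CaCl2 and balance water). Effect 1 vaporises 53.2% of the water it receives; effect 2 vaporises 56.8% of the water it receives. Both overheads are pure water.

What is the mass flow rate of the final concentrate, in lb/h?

308.6 lb/h

water in feed = 1160×0.920 = 1067.2 lb/h.
After stage 1: water left = (1−0.532)×1067.2 = 499.45; stream total = 592.25 lb/h.
After stage 2: water left = (1−0.568)×499.45 = 215.76; final concentrate = 308.56 lb/h.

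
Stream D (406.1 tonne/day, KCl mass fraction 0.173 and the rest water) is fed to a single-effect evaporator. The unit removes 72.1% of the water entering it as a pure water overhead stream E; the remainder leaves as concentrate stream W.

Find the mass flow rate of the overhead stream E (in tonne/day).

water entering = 406.1×0.827 = 335.84 tonne/day; overhead removed = 0.721×335.84 = 242.14 tonne/day.

242.1 tonne/day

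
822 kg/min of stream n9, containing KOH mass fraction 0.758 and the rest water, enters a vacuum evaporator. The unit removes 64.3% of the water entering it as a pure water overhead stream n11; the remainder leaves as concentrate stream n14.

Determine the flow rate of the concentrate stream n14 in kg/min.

694.1 kg/min

water entering = 822×0.242 = 198.92 kg/min; overhead removed = 0.643×198.92 = 127.91 kg/min.
Concentrate = 822 − 127.91 = 694.09 kg/min.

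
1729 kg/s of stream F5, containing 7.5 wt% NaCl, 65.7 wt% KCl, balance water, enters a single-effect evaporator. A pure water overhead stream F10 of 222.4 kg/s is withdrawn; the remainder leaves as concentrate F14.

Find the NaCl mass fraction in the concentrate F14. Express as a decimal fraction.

NaCl is not removed: 1729×0.075 = 129.67 kg/s of NaCl enters F14.
Concentrate = 1729 − 222.4 = 1506.6 kg/s.
Mass fraction = 129.67/1506.6 = 0.086.

0.086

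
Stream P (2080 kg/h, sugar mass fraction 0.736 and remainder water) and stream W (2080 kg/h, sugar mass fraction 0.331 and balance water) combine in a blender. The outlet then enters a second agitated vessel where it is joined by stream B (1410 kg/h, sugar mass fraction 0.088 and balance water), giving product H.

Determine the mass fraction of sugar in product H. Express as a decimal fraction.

0.421

Overall, product flow = 5570 kg/h.
sugar in = 2080×0.736 + 2080×0.331 + 1410×0.088 = 2343.4 kg/h.
sugar fraction in H = 0.421.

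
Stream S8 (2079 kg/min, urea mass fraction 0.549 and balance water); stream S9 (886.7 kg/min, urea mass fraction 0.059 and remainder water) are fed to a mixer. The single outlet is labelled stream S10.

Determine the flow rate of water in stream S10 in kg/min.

1772 kg/min

water out = water in = 2079×0.451 + 886.7×0.941 = 1772 kg/min.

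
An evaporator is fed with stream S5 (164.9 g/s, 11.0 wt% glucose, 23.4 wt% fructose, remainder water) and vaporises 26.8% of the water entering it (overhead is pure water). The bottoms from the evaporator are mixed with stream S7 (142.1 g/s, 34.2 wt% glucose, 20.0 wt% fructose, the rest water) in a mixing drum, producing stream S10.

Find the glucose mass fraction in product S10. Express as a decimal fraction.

0.240

Vapour removed = 0.268×0.656×164.9 = 28.991 g/s; concentrate = 135.91 g/s.
glucose reaching the mixer = 18.139 (from concentrate) + 142.1×0.342 = 66.737 g/s.
Product flow = 135.91 + 142.1 = 278.01 g/s; glucose fraction = 0.240.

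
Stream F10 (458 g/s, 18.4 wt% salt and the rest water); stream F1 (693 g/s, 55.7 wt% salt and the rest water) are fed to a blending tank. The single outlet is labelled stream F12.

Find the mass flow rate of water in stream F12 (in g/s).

water out = water in = 458×0.816 + 693×0.443 = 680.73 g/s.

680.7 g/s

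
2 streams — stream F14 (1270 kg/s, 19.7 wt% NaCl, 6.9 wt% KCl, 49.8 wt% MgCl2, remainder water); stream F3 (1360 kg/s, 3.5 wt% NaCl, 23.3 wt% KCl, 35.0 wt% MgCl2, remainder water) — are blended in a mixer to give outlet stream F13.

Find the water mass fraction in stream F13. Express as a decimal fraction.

0.311

Total flow out = 1270 + 1360 = 2630 kg/s.
water in = 1270×0.236 + 1360×0.382 = 819.24 kg/s.
water mass fraction in F13 = 819.24/2630 = 0.311.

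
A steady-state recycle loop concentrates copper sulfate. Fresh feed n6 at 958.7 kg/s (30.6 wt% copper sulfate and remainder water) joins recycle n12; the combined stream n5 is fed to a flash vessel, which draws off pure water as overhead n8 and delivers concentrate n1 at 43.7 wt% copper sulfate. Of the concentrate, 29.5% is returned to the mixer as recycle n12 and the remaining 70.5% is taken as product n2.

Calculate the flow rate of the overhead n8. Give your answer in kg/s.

Overall copper sulfate balance (none leaves overhead): copper sulfate in fresh feed = copper sulfate in product, i.e. 958.7×0.306 = (1−0.295)·n1·0.437.
n1 = 293.36/(0.437×0.705) = 952.21 kg/s.
Recycle n12 = 0.295×952.21 = 280.9 kg/s.
Combined feed n5 = 958.7 + 280.9 = 1239.6 kg/s.
Overhead n8 = n5 − n1 = 1239.6 − 952.21 = 287.39 kg/s.

287.4 kg/s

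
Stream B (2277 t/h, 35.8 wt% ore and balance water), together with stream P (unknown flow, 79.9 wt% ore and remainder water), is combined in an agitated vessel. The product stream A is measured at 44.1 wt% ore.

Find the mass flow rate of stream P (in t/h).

Let P be the unknown flow. Total out = 2277 + P.
ore balance: 815.17 + 0.799·P = 0.441·(2277 + P)
(0.799 − 0.441)·P = 0.441×2277 − 815.17 = 188.99
P = 188.99 / 0.358 = 527.91 t/h

527.9 t/h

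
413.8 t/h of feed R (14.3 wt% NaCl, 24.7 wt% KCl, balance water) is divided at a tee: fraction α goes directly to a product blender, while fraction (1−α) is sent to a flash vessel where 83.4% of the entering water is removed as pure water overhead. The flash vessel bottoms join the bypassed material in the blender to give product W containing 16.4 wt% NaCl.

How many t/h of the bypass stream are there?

All 413.8×0.143 = 59.173 t/h of NaCl reaches W, so W = 59.173/0.164 = 360.81 t/h and vapour = 52.987 t/h.
The evaporator receives (1−α)·413.8 of feed at 0.610 water and removes 0.834 of that water:
0.834×0.610×(1−α)×413.8 = 52.987
(1−α) = 52.987/210.52 = 0.2517;  α = 0.7483.
Bypass flow = 0.7483×413.8 = 309.65 t/h.

309.6 t/h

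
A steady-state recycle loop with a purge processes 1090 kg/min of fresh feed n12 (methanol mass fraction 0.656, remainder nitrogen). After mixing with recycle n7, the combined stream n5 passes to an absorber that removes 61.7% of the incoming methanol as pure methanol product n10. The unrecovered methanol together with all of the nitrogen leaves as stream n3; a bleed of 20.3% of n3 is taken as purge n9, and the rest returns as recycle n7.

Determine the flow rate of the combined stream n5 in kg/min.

nitrogen enters only via n12 and leaves only via the purge: 1090×0.344 = 0.203×(nitrogen in n3), and the absorber passes all nitrogen, so nitrogen in n5 = nitrogen in n3 = 1847.1 kg/min.
methanol in n5: m_A = 1090×0.656 + (1−0.203)·(1−0.617)·m_A, so m_A = 715.04/0.6947 = 1029.2 kg/min.
n5 = 1029.2 + 1847.1 = 2876.3 kg/min.

2876 kg/min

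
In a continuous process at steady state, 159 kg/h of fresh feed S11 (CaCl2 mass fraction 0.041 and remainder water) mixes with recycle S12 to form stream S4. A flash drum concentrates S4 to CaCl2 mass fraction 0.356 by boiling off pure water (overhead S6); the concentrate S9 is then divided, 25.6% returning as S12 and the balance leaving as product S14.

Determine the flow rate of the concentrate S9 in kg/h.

24.61 kg/h

Overall CaCl2 balance (none leaves overhead): CaCl2 in fresh feed = CaCl2 in product, i.e. 159×0.041 = (1−0.256)·S9·0.356.
S9 = 6.519/(0.356×0.744) = 24.613 kg/h.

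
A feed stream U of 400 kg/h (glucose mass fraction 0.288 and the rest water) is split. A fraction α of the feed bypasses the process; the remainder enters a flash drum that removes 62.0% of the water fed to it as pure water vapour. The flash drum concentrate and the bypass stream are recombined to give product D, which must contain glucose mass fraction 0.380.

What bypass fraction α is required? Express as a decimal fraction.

0.452

All 400×0.288 = 115.2 kg/h of glucose reaches D, so D = 115.2/0.380 = 303.16 kg/h and vapour = 96.842 kg/h.
The evaporator receives (1−α)·400 of feed at 0.712 water and removes 0.620 of that water:
0.620×0.712×(1−α)×400 = 96.842
(1−α) = 96.842/176.58 = 0.5484;  α = 0.4516.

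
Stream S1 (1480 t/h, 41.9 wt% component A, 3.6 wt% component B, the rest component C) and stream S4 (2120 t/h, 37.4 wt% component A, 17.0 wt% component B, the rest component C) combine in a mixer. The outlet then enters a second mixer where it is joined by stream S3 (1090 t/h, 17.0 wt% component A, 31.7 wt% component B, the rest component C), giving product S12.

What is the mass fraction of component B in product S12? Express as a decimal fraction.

0.1619

Overall, product flow = 4690 t/h.
component B in = 1480×0.036 + 2120×0.170 + 1090×0.317 = 759.21 t/h.
component B fraction in S12 = 0.1619.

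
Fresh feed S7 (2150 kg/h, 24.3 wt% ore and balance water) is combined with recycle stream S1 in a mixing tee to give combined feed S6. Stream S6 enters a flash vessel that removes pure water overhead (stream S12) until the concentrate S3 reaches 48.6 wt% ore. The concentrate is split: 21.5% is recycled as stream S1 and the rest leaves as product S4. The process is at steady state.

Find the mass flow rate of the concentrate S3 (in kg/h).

1369 kg/h

Overall ore balance (none leaves overhead): ore in fresh feed = ore in product, i.e. 2150×0.243 = (1−0.215)·S3·0.486.
S3 = 522.45/(0.486×0.785) = 1369.4 kg/h.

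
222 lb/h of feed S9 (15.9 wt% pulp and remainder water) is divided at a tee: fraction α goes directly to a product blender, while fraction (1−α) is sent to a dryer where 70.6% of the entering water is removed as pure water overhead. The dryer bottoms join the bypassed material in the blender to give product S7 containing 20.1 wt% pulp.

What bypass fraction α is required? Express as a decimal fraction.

0.648

All 222×0.159 = 35.298 lb/h of pulp reaches S7, so S7 = 35.298/0.201 = 175.61 lb/h and vapour = 46.388 lb/h.
The evaporator receives (1−α)·222 of feed at 0.841 water and removes 0.706 of that water:
0.706×0.841×(1−α)×222 = 46.388
(1−α) = 46.388/131.81 = 0.3519;  α = 0.6481.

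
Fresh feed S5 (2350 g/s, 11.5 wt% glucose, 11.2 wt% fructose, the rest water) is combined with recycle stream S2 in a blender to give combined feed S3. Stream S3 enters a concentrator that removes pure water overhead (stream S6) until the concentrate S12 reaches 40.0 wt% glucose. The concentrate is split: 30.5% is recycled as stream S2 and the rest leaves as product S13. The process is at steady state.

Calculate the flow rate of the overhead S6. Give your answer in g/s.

1674 g/s

Overall glucose balance (none leaves overhead): glucose in fresh feed = glucose in product, i.e. 2350×0.115 = (1−0.305)·S12·0.400.
S12 = 270.25/(0.400×0.695) = 972.12 g/s.
Recycle S2 = 0.305×972.12 = 296.5 g/s.
Combined feed S3 = 2350 + 296.5 = 2646.5 g/s.
Overhead S6 = S3 − S12 = 2646.5 − 972.12 = 1674.4 g/s.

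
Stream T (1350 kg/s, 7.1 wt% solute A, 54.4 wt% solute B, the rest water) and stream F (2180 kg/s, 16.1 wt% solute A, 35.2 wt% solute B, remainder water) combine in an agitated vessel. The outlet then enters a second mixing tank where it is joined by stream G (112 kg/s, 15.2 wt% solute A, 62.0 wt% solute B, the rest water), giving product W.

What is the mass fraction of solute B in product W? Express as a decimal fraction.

0.4314

Overall, product flow = 3642 kg/s.
solute B in = 1350×0.544 + 2180×0.352 + 112×0.620 = 1571.2 kg/s.
solute B fraction in W = 0.4314.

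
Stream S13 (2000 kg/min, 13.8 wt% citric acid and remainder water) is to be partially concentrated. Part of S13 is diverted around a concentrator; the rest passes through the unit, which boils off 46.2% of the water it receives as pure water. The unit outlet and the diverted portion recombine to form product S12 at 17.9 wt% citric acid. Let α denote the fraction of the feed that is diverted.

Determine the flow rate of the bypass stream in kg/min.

All 2000×0.138 = 276 kg/min of citric acid reaches S12, so S12 = 276/0.179 = 1541.9 kg/min and vapour = 458.1 kg/min.
The evaporator receives (1−α)·2000 of feed at 0.862 water and removes 0.462 of that water:
0.462×0.862×(1−α)×2000 = 458.1
(1−α) = 458.1/796.49 = 0.5752;  α = 0.4248.
Bypass flow = 0.4248×2000 = 849.7 kg/min.

849.7 kg/min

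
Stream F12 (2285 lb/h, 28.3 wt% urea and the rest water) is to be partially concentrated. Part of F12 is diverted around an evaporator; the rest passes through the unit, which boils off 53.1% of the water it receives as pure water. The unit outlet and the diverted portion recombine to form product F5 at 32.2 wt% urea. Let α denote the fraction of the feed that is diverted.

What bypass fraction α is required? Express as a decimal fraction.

All 2285×0.283 = 646.65 lb/h of urea reaches F5, so F5 = 646.65/0.322 = 2008.2 lb/h and vapour = 276.75 lb/h.
The evaporator receives (1−α)·2285 of feed at 0.717 water and removes 0.531 of that water:
0.531×0.717×(1−α)×2285 = 276.75
(1−α) = 276.75/869.96 = 0.3181;  α = 0.6819.

0.682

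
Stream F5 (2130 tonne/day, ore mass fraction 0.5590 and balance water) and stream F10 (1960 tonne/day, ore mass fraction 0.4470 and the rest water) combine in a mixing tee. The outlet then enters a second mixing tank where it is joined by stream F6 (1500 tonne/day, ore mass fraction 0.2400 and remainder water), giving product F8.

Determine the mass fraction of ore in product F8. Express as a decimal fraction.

Overall, product flow = 5590 tonne/day.
ore in = 2130×0.559 + 1960×0.447 + 1500×0.240 = 2426.8 tonne/day.
ore fraction in F8 = 0.4341.

0.4341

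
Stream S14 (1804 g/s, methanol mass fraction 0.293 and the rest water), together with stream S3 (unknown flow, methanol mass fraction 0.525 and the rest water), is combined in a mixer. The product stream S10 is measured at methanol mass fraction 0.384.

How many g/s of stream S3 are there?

Let S3 be the unknown flow. Total out = 1804 + S3.
methanol balance: 528.57 + 0.525·S3 = 0.384·(1804 + S3)
(0.525 − 0.384)·S3 = 0.384×1804 − 528.57 = 164.16
S3 = 164.16 / 0.141 = 1164.3 g/s

1164 g/s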